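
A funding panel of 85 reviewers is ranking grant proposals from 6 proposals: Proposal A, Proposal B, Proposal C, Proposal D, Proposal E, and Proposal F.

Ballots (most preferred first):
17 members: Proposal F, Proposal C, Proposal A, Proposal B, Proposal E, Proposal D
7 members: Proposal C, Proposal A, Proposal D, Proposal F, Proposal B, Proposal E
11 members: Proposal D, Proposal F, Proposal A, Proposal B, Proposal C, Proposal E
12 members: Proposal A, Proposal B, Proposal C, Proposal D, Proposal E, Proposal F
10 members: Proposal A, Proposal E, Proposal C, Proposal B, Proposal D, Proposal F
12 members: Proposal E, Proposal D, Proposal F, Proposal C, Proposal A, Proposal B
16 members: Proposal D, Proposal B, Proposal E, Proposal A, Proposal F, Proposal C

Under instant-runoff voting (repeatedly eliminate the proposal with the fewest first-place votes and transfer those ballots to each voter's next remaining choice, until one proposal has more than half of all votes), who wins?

Round 1: Proposal A 22, Proposal B 0, Proposal C 7, Proposal D 27, Proposal E 12, Proposal F 17. Proposal B eliminated.
Round 2: Proposal A 22, Proposal C 7, Proposal D 27, Proposal E 12, Proposal F 17. Proposal C eliminated.
Round 3: Proposal A 29, Proposal D 27, Proposal E 12, Proposal F 17. Proposal E eliminated.
Round 4: Proposal A 29, Proposal D 39, Proposal F 17. Proposal F eliminated.
Round 5: Proposal A 46, Proposal D 39. Proposal A has a majority (≥43).

Proposal A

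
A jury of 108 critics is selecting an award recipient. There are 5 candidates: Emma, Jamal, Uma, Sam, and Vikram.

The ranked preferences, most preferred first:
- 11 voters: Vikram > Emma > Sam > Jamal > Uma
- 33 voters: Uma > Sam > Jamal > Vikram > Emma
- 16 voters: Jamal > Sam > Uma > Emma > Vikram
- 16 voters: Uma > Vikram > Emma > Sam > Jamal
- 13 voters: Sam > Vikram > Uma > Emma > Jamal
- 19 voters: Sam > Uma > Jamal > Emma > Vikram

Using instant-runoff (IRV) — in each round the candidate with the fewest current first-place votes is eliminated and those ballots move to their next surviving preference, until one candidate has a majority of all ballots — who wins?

Round 1: Emma 0, Jamal 16, Uma 49, Sam 32, Vikram 11. Emma eliminated.
Round 2: Jamal 16, Uma 49, Sam 32, Vikram 11. Vikram eliminated.
Round 3: Jamal 16, Uma 49, Sam 43. Jamal eliminated.
Round 4: Uma 49, Sam 59. Sam has a majority (≥55).

Sam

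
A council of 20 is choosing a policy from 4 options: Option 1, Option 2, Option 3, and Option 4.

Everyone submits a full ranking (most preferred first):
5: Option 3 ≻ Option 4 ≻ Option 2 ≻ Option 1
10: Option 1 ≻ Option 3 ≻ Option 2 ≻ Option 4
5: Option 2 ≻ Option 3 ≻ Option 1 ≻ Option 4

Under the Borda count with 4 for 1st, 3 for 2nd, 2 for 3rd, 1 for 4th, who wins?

Option 1: 5×1 + 10×4 + 5×2 = 55
Option 2: 5×2 + 10×2 + 5×4 = 50
Option 3: 5×4 + 10×3 + 5×3 = 65
Option 4: 5×3 + 10×1 + 5×1 = 30

Option 3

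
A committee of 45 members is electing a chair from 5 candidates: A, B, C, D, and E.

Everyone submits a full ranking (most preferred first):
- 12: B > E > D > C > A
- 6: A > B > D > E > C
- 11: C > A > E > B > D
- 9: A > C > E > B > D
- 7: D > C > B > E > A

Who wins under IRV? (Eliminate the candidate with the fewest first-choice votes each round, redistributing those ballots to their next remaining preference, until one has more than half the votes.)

C

Round 1: A 15, B 12, C 11, D 7, E 0. E eliminated.
Round 2: A 15, B 12, C 11, D 7. D eliminated.
Round 3: A 15, B 12, C 18. B eliminated.
Round 4: A 15, C 30. C has a majority (≥23).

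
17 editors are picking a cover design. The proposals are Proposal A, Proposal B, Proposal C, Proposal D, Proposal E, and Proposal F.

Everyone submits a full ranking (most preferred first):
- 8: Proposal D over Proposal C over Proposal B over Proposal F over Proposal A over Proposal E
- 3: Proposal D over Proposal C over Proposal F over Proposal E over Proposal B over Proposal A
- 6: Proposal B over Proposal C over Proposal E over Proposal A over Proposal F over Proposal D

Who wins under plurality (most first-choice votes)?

First-place votes: Proposal A 0, Proposal B 6, Proposal C 0, Proposal D 11, Proposal E 0, Proposal F 0.

Proposal D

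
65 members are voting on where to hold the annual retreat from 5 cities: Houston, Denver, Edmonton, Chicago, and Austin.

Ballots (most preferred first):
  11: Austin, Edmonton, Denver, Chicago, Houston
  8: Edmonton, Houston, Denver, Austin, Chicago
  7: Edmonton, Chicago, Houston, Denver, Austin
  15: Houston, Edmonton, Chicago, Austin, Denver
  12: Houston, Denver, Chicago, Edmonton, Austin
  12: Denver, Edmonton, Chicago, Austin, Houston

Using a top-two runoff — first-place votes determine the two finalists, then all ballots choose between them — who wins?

Edmonton

Round 1 first-place votes: Houston 27, Denver 12, Edmonton 15, Chicago 0, Austin 11. Houston and Edmonton advance.
Runoff: Houston is ranked above Edmonton on 27 ballots, Edmonton above Houston on 38.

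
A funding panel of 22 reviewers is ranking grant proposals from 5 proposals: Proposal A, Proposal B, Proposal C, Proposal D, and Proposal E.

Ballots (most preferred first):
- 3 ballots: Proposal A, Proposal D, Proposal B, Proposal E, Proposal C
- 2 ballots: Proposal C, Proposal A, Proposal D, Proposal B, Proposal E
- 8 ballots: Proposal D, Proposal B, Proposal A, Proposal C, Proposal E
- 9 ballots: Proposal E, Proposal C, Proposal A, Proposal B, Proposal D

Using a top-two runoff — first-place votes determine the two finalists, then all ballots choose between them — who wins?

Proposal D

Round 1 first-place votes: Proposal A 3, Proposal B 0, Proposal C 2, Proposal D 8, Proposal E 9. Proposal E and Proposal D advance.
Runoff: Proposal E is ranked above Proposal D on 9 ballots, Proposal D above Proposal E on 13.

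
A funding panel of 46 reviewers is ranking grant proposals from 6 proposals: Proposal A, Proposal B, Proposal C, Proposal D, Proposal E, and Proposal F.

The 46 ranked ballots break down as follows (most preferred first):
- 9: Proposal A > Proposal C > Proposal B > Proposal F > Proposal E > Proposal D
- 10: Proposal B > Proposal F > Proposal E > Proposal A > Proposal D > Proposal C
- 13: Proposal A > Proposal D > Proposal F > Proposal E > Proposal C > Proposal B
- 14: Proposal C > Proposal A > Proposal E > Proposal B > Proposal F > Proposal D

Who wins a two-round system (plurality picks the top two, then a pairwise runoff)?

Round 1 first-place votes: Proposal A 22, Proposal B 10, Proposal C 14, Proposal D 0, Proposal E 0, Proposal F 0. Proposal A and Proposal C advance.
Runoff: Proposal A is ranked above Proposal C on 32 ballots, Proposal C above Proposal A on 14.

Proposal A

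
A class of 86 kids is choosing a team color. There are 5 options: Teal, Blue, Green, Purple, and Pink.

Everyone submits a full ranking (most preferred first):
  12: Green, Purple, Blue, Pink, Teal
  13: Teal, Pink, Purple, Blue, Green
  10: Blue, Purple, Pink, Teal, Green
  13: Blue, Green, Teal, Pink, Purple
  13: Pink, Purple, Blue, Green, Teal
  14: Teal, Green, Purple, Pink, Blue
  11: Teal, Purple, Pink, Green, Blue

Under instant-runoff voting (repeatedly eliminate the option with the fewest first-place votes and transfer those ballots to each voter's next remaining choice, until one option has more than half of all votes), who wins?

Blue

Round 1: Teal 38, Blue 23, Green 12, Purple 0, Pink 13. Purple eliminated.
Round 2: Teal 38, Blue 23, Green 12, Pink 13. Green eliminated.
Round 3: Teal 38, Blue 35, Pink 13. Pink eliminated.
Round 4: Teal 38, Blue 48. Blue has a majority (≥44).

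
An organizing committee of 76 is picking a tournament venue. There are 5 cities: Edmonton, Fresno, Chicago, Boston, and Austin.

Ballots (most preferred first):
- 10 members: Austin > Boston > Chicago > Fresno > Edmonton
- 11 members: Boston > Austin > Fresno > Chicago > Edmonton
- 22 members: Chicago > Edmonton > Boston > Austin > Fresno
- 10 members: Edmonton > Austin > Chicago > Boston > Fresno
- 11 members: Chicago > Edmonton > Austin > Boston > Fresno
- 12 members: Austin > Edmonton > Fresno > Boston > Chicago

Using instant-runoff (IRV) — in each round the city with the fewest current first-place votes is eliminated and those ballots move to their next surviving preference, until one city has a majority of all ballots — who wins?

Round 1: Edmonton 10, Fresno 0, Chicago 33, Boston 11, Austin 22. Fresno eliminated.
Round 2: Edmonton 10, Chicago 33, Boston 11, Austin 22. Edmonton eliminated.
Round 3: Chicago 33, Boston 11, Austin 32. Boston eliminated.
Round 4: Chicago 33, Austin 43. Austin has a majority (≥39).

Austin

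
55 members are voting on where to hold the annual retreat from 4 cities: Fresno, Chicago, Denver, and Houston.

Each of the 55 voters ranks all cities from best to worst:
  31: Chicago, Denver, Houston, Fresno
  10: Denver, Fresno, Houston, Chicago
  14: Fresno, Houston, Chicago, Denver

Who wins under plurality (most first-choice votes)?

First-place votes: Fresno 14, Chicago 31, Denver 10, Houston 0.

Chicago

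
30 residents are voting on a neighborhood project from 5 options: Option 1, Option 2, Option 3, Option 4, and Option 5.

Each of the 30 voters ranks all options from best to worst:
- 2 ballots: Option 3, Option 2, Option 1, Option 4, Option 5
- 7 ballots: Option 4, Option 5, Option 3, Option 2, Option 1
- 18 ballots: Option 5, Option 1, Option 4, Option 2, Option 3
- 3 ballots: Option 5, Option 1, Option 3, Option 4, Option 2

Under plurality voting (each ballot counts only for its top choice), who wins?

First-place votes: Option 1 0, Option 2 0, Option 3 2, Option 4 7, Option 5 21.

Option 5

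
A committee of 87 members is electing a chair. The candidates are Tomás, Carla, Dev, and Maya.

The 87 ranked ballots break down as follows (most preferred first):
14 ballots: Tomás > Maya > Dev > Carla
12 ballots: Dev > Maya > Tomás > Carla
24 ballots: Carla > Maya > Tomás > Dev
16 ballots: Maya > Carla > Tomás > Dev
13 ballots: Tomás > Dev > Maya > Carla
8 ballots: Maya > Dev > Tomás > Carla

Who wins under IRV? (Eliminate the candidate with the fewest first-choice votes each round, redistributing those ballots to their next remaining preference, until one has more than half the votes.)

Maya

Round 1: Tomás 27, Carla 24, Dev 12, Maya 24. Dev eliminated.
Round 2: Tomás 27, Carla 24, Maya 36. Carla eliminated.
Round 3: Tomás 27, Maya 60. Maya has a majority (≥44).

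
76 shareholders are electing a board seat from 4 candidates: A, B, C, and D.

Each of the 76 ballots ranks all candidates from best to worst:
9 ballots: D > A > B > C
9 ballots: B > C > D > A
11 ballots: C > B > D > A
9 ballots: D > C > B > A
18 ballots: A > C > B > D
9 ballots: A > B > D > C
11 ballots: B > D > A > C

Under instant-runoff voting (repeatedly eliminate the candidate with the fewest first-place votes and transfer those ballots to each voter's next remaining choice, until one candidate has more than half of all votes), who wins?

B

Round 1: A 27, B 20, C 11, D 18. C eliminated.
Round 2: A 27, B 31, D 18. D eliminated.
Round 3: A 36, B 40. B has a majority (≥39).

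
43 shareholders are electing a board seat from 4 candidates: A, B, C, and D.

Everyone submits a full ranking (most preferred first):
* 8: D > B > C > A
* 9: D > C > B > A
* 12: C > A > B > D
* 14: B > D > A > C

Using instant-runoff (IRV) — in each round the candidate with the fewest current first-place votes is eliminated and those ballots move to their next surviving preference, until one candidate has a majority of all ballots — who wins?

B

Round 1: A 0, B 14, C 12, D 17. A eliminated.
Round 2: B 14, C 12, D 17. C eliminated.
Round 3: B 26, D 17. B has a majority (≥22).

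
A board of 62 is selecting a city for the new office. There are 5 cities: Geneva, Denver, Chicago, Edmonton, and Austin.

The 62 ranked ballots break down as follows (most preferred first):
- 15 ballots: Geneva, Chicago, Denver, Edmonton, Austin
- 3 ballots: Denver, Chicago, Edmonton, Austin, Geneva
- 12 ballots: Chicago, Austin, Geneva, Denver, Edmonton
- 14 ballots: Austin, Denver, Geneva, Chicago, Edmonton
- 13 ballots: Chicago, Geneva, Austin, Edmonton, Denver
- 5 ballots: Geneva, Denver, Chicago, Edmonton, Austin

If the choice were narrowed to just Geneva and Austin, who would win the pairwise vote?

Geneva

Geneva is ranked above Austin on 33 ballots; Austin above Geneva on 29.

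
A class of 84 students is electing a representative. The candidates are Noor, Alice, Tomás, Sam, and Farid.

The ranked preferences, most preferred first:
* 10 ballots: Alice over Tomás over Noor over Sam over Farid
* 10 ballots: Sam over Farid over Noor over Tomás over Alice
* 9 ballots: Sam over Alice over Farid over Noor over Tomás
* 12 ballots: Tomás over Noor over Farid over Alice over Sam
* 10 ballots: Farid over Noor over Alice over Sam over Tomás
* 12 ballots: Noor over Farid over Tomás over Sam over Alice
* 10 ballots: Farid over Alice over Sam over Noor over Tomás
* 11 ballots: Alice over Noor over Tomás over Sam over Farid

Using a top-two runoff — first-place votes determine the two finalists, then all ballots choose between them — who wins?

Farid

Round 1 first-place votes: Noor 12, Alice 21, Tomás 12, Sam 19, Farid 20. Alice and Farid advance.
Runoff: Alice is ranked above Farid on 30 ballots, Farid above Alice on 54.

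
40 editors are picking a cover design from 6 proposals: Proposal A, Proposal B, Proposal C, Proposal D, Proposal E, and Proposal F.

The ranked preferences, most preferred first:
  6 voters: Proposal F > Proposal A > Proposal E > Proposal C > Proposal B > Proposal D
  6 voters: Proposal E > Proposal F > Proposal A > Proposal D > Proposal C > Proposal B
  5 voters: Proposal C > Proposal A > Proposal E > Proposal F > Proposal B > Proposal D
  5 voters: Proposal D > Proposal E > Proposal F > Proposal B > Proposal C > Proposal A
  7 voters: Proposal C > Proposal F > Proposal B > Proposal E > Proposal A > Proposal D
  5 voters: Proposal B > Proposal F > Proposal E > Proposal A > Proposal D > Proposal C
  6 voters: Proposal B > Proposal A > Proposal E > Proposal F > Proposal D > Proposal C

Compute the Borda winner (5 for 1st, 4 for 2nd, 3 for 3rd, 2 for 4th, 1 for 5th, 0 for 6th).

Proposal F

Proposal A: 6×4 + 6×3 + 5×4 + 5×0 + 7×1 + 5×2 + 6×4 = 103
Proposal B: 6×1 + 6×0 + 5×1 + 5×2 + 7×3 + 5×5 + 6×5 = 97
Proposal C: 6×2 + 6×1 + 5×5 + 5×1 + 7×5 + 5×0 + 6×0 = 83
Proposal D: 6×0 + 6×2 + 5×0 + 5×5 + 7×0 + 5×1 + 6×1 = 48
Proposal E: 6×3 + 6×5 + 5×3 + 5×4 + 7×2 + 5×3 + 6×3 = 130
Proposal F: 6×5 + 6×4 + 5×2 + 5×3 + 7×4 + 5×4 + 6×2 = 139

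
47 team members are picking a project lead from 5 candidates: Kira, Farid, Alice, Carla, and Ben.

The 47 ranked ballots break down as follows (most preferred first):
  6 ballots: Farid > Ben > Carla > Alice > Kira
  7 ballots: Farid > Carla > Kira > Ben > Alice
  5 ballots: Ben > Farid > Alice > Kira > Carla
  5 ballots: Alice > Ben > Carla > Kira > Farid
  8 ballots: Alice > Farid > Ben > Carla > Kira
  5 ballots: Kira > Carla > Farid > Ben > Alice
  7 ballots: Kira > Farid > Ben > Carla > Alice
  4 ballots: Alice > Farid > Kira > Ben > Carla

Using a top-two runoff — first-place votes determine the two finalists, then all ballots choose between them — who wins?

Round 1 first-place votes: Kira 12, Farid 13, Alice 17, Carla 0, Ben 5. Alice and Farid advance.
Runoff: Alice is ranked above Farid on 17 ballots, Farid above Alice on 30.

Farid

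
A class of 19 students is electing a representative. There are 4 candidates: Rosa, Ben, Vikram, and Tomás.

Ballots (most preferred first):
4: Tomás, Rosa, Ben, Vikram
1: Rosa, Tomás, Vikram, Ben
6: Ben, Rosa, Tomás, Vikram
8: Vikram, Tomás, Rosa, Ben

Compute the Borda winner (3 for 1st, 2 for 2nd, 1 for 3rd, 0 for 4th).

Rosa: 4×2 + 1×3 + 6×2 + 8×1 = 31
Ben: 4×1 + 1×0 + 6×3 + 8×0 = 22
Vikram: 4×0 + 1×1 + 6×0 + 8×3 = 25
Tomás: 4×3 + 1×2 + 6×1 + 8×2 = 36

Tomás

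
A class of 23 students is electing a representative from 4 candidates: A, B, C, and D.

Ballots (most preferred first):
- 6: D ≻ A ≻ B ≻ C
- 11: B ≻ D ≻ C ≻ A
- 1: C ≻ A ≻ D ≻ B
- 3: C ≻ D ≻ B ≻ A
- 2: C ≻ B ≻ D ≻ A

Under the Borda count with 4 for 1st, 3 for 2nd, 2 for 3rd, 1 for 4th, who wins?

D

A: 6×3 + 11×1 + 1×3 + 3×1 + 2×1 = 37
B: 6×2 + 11×4 + 1×1 + 3×2 + 2×3 = 69
C: 6×1 + 11×2 + 1×4 + 3×4 + 2×4 = 52
D: 6×4 + 11×3 + 1×2 + 3×3 + 2×2 = 72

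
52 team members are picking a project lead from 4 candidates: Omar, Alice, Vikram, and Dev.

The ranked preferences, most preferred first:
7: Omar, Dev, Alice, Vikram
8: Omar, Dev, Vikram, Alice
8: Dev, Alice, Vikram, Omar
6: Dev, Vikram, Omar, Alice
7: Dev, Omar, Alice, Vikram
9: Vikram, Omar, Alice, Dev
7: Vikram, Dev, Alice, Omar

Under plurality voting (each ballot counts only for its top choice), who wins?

Dev

First-place votes: Omar 15, Alice 0, Vikram 16, Dev 21.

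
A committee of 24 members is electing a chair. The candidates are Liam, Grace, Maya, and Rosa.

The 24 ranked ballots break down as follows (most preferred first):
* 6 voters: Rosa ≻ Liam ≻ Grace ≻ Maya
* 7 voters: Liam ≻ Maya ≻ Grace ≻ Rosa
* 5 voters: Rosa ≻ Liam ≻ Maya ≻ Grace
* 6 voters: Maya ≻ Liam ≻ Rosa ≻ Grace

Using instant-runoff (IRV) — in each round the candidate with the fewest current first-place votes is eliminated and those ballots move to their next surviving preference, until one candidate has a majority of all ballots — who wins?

Liam

Round 1: Liam 7, Grace 0, Maya 6, Rosa 11. Grace eliminated.
Round 2: Liam 7, Maya 6, Rosa 11. Maya eliminated.
Round 3: Liam 13, Rosa 11. Liam has a majority (≥13).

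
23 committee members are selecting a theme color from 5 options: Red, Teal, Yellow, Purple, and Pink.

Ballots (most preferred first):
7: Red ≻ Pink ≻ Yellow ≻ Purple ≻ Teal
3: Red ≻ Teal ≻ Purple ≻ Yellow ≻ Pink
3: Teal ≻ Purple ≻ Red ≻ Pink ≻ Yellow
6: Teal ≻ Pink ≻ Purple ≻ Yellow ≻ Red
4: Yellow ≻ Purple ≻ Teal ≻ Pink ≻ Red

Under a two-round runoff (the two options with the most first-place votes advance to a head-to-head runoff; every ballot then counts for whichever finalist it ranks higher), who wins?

Teal

Round 1 first-place votes: Red 10, Teal 9, Yellow 4, Purple 0, Pink 0. Red and Teal advance.
Runoff: Red is ranked above Teal on 10 ballots, Teal above Red on 13.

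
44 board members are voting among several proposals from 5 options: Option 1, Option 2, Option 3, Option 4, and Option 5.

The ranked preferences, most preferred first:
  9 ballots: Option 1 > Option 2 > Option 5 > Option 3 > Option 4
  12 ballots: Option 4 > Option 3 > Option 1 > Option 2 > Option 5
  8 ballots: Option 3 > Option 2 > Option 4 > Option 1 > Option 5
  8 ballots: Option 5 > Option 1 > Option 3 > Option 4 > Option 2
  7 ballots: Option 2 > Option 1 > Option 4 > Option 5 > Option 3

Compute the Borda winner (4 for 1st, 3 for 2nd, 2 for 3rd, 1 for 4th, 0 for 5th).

Option 1

Option 1: 9×4 + 12×2 + 8×1 + 8×3 + 7×3 = 113
Option 2: 9×3 + 12×1 + 8×3 + 8×0 + 7×4 = 91
Option 3: 9×1 + 12×3 + 8×4 + 8×2 + 7×0 = 93
Option 4: 9×0 + 12×4 + 8×2 + 8×1 + 7×2 = 86
Option 5: 9×2 + 12×0 + 8×0 + 8×4 + 7×1 = 57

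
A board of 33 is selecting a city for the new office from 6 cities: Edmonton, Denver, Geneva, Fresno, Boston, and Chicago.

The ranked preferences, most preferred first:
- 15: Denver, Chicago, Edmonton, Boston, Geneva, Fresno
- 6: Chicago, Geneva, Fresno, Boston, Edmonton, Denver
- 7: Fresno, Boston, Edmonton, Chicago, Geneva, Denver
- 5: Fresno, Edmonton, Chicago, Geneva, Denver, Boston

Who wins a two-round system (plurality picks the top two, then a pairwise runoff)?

Fresno

Round 1 first-place votes: Edmonton 0, Denver 15, Geneva 0, Fresno 12, Boston 0, Chicago 6. Denver and Fresno advance.
Runoff: Denver is ranked above Fresno on 15 ballots, Fresno above Denver on 18.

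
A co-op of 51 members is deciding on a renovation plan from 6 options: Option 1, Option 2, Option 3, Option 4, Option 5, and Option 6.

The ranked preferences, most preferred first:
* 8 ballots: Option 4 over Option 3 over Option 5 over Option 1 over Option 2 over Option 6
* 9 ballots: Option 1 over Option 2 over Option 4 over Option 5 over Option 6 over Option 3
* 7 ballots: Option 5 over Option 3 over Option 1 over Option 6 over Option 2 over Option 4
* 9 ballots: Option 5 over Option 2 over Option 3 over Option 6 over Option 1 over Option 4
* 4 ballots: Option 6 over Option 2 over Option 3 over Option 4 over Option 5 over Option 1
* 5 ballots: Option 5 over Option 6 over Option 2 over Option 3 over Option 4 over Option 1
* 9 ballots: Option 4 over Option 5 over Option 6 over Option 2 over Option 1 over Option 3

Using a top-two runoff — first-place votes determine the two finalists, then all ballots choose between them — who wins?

Round 1 first-place votes: Option 1 9, Option 2 0, Option 3 0, Option 4 17, Option 5 21, Option 6 4. Option 5 and Option 4 advance.
Runoff: Option 5 is ranked above Option 4 on 21 ballots, Option 4 above Option 5 on 30.

Option 4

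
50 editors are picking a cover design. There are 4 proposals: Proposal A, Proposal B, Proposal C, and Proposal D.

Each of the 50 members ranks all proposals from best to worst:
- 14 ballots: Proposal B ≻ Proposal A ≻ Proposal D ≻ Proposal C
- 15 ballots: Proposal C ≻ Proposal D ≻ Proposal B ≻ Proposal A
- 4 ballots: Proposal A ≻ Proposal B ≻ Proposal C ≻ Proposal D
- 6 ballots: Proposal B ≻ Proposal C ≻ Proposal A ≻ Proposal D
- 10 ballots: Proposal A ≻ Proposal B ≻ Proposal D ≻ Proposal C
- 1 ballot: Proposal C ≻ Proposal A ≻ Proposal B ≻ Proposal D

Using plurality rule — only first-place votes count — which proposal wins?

Proposal B

First-place votes: Proposal A 14, Proposal B 20, Proposal C 16, Proposal D 0.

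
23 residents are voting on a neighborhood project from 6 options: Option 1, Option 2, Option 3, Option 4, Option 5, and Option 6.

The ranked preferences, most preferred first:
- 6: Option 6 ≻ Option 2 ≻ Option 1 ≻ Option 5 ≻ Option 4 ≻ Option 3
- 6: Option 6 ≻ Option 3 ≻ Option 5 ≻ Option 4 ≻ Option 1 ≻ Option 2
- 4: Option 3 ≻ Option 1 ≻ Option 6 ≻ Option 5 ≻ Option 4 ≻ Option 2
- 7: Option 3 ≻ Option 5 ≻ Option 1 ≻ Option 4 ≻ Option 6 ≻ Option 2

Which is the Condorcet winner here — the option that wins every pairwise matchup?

Option 6 vs Option 1: 12–11
Option 6 vs Option 2: 23–0
Option 6 vs Option 3: 12–11
Option 6 vs Option 4: 16–7
Option 6 vs Option 5: 16–7
Option 6 beats every other option.

Option 6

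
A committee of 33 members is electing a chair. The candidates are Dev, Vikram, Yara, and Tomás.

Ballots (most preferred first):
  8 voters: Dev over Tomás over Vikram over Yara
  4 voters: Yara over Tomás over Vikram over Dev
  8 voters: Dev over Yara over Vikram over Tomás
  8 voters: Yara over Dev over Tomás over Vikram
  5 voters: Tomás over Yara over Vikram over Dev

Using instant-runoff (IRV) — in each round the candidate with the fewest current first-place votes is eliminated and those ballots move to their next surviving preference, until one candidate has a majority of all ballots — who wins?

Yara

Round 1: Dev 16, Vikram 0, Yara 12, Tomás 5. Vikram eliminated.
Round 2: Dev 16, Yara 12, Tomás 5. Tomás eliminated.
Round 3: Dev 16, Yara 17. Yara has a majority (≥17).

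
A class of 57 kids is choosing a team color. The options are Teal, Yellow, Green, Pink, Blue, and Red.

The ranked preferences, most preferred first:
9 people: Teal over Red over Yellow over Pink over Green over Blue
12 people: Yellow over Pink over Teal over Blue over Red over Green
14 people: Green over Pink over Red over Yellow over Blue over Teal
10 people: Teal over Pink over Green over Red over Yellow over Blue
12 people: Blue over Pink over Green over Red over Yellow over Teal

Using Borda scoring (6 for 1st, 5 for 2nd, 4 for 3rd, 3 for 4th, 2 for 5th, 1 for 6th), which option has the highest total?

Pink

Teal: 9×6 + 12×4 + 14×1 + 10×6 + 12×1 = 188
Yellow: 9×4 + 12×6 + 14×3 + 10×2 + 12×2 = 194
Green: 9×2 + 12×1 + 14×6 + 10×4 + 12×4 = 202
Pink: 9×3 + 12×5 + 14×5 + 10×5 + 12×5 = 267
Blue: 9×1 + 12×3 + 14×2 + 10×1 + 12×6 = 155
Red: 9×5 + 12×2 + 14×4 + 10×3 + 12×3 = 191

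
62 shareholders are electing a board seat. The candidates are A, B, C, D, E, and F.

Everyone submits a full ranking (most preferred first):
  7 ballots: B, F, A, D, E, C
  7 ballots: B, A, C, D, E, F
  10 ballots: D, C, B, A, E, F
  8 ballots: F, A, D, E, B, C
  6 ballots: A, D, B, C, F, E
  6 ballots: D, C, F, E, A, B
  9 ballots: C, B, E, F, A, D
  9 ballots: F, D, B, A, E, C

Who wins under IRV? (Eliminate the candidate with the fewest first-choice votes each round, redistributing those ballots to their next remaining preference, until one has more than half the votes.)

Round 1: A 6, B 14, C 9, D 16, E 0, F 17. E eliminated.
Round 2: A 6, B 14, C 9, D 16, F 17. A eliminated.
Round 3: B 14, C 9, D 22, F 17. C eliminated.
Round 4: B 23, D 22, F 17. F eliminated.
Round 5: B 23, D 39. D has a majority (≥32).

D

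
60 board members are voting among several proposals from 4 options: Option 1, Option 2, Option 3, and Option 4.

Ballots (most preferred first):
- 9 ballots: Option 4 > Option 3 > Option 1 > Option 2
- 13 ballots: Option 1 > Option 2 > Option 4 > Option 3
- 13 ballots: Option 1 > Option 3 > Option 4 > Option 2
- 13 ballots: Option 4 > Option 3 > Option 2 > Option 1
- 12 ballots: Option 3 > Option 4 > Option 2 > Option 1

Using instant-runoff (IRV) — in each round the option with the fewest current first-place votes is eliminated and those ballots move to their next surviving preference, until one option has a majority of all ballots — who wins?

Option 4

Round 1: Option 1 26, Option 2 0, Option 3 12, Option 4 22. Option 2 eliminated.
Round 2: Option 1 26, Option 3 12, Option 4 22. Option 3 eliminated.
Round 3: Option 1 26, Option 4 34. Option 4 has a majority (≥31).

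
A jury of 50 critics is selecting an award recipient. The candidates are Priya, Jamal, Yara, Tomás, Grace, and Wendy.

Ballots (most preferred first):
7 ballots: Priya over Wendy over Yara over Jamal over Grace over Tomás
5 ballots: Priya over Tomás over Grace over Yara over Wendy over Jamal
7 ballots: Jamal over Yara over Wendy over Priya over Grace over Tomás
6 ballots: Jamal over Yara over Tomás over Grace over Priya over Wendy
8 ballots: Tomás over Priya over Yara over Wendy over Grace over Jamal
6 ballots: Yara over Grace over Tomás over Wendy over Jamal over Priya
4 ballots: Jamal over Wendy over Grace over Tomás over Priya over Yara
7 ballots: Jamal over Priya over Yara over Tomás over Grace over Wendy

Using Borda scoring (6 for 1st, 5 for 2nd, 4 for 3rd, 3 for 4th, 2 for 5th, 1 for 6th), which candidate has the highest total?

Yara

Priya: 7×6 + 5×6 + 7×3 + 6×2 + 8×5 + 6×1 + 4×2 + 7×5 = 194
Jamal: 7×3 + 5×1 + 7×6 + 6×6 + 8×1 + 6×2 + 4×6 + 7×6 = 190
Yara: 7×4 + 5×3 + 7×5 + 6×5 + 8×4 + 6×6 + 4×1 + 7×4 = 208
Tomás: 7×1 + 5×5 + 7×1 + 6×4 + 8×6 + 6×4 + 4×3 + 7×3 = 168
Grace: 7×2 + 5×4 + 7×2 + 6×3 + 8×2 + 6×5 + 4×4 + 7×2 = 142
Wendy: 7×5 + 5×2 + 7×4 + 6×1 + 8×3 + 6×3 + 4×5 + 7×1 = 148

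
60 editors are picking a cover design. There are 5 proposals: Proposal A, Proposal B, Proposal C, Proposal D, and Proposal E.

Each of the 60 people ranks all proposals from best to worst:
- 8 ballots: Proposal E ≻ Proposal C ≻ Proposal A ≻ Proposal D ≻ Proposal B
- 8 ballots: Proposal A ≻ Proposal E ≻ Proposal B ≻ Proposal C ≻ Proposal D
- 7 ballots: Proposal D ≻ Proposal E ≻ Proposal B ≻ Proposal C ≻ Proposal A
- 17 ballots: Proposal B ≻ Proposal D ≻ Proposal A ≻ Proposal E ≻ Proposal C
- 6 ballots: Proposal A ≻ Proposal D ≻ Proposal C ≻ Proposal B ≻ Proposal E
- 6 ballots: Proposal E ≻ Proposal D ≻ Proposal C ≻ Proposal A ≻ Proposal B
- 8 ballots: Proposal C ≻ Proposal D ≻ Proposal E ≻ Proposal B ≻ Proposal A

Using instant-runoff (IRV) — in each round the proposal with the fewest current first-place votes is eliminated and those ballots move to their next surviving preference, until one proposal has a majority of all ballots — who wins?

Proposal E

Round 1: Proposal A 14, Proposal B 17, Proposal C 8, Proposal D 7, Proposal E 14. Proposal D eliminated.
Round 2: Proposal A 14, Proposal B 17, Proposal C 8, Proposal E 21. Proposal C eliminated.
Round 3: Proposal A 14, Proposal B 17, Proposal E 29. Proposal A eliminated.
Round 4: Proposal B 23, Proposal E 37. Proposal E has a majority (≥31).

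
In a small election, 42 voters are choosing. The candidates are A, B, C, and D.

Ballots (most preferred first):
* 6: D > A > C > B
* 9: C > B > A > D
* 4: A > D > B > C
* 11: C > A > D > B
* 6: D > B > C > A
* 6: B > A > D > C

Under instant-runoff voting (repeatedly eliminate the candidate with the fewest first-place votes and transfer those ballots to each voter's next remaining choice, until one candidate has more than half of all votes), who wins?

Round 1: A 4, B 6, C 20, D 12. A eliminated.
Round 2: B 6, C 20, D 16. B eliminated.
Round 3: C 20, D 22. D has a majority (≥22).

D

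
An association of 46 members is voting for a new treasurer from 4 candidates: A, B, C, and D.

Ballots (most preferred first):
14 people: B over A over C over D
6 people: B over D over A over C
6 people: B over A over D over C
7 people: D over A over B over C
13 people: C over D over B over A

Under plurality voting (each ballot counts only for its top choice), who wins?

B

First-place votes: A 0, B 26, C 13, D 7.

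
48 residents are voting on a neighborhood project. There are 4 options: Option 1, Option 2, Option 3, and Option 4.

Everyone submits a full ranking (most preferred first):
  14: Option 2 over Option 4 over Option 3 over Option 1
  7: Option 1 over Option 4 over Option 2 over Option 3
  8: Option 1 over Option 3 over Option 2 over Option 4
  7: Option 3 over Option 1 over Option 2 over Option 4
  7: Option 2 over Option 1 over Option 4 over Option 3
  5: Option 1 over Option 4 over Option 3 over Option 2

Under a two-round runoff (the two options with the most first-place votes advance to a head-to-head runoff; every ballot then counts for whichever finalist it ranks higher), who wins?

Option 1

Round 1 first-place votes: Option 1 20, Option 2 21, Option 3 7, Option 4 0. Option 2 and Option 1 advance.
Runoff: Option 2 is ranked above Option 1 on 21 ballots, Option 1 above Option 2 on 27.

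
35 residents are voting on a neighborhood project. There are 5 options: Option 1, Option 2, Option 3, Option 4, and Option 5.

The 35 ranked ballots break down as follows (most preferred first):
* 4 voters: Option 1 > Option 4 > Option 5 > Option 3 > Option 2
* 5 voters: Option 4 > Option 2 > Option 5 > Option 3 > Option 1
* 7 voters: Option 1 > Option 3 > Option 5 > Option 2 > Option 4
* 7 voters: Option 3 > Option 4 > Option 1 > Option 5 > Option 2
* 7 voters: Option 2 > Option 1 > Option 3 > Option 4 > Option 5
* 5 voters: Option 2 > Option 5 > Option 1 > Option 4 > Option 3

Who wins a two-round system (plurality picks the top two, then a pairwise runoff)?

Round 1 first-place votes: Option 1 11, Option 2 12, Option 3 7, Option 4 5, Option 5 0. Option 2 and Option 1 advance.
Runoff: Option 2 is ranked above Option 1 on 17 ballots, Option 1 above Option 2 on 18.

Option 1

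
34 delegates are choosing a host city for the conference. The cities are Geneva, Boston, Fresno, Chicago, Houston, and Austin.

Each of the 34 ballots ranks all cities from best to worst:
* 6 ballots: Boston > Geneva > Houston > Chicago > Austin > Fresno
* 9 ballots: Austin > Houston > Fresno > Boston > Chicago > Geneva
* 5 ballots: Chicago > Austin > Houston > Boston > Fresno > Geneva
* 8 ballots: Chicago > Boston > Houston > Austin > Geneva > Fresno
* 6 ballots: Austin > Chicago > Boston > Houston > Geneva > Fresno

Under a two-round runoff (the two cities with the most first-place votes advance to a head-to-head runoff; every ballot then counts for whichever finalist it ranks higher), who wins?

Round 1 first-place votes: Geneva 0, Boston 6, Fresno 0, Chicago 13, Houston 0, Austin 15. Austin and Chicago advance.
Runoff: Austin is ranked above Chicago on 15 ballots, Chicago above Austin on 19.

Chicago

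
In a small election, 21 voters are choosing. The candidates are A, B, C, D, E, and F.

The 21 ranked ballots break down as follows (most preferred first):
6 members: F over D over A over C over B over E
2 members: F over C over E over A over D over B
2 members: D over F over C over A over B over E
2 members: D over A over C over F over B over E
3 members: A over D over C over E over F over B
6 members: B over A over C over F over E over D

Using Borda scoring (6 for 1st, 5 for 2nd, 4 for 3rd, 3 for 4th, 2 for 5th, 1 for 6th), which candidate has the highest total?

A

A: 6×4 + 2×3 + 2×3 + 2×5 + 3×6 + 6×5 = 94
B: 6×2 + 2×1 + 2×2 + 2×2 + 3×1 + 6×6 = 61
C: 6×3 + 2×5 + 2×4 + 2×4 + 3×4 + 6×4 = 80
D: 6×5 + 2×2 + 2×6 + 2×6 + 3×5 + 6×1 = 79
E: 6×1 + 2×4 + 2×1 + 2×1 + 3×3 + 6×2 = 39
F: 6×6 + 2×6 + 2×5 + 2×3 + 3×2 + 6×3 = 88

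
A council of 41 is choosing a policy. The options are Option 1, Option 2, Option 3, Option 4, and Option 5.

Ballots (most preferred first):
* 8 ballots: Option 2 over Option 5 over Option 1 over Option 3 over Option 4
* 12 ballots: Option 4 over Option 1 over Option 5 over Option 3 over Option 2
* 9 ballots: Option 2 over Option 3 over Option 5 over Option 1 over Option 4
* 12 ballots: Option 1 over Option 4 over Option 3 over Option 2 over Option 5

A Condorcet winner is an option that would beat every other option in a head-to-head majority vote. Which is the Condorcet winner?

Option 1 vs Option 2: 24–17
Option 1 vs Option 3: 32–9
Option 1 vs Option 4: 29–12
Option 1 vs Option 5: 24–17
Option 1 beats every other option.

Option 1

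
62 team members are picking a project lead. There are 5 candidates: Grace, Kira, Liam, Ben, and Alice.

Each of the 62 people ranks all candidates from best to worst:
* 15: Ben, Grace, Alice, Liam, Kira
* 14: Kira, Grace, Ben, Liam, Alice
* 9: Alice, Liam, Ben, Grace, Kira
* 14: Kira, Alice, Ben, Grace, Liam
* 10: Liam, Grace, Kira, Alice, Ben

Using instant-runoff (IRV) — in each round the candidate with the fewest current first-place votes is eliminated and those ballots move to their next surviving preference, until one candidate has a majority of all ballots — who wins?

Liam

Round 1: Grace 0, Kira 28, Liam 10, Ben 15, Alice 9. Grace eliminated.
Round 2: Kira 28, Liam 10, Ben 15, Alice 9. Alice eliminated.
Round 3: Kira 28, Liam 19, Ben 15. Ben eliminated.
Round 4: Kira 28, Liam 34. Liam has a majority (≥32).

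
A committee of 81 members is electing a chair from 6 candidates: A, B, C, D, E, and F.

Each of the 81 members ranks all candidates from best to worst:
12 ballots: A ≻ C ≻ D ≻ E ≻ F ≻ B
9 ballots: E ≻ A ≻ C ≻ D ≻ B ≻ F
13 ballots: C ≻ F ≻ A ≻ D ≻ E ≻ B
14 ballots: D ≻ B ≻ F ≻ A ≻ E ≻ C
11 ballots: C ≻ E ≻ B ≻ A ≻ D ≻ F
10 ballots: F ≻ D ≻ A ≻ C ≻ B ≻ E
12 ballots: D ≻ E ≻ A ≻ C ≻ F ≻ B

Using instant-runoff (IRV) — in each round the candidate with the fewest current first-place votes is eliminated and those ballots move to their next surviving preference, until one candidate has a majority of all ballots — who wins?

C

Round 1: A 12, B 0, C 24, D 26, E 9, F 10. B eliminated.
Round 2: A 12, C 24, D 26, E 9, F 10. E eliminated.
Round 3: A 21, C 24, D 26, F 10. F eliminated.
Round 4: A 21, C 24, D 36. A eliminated.
Round 5: C 45, D 36. C has a majority (≥41).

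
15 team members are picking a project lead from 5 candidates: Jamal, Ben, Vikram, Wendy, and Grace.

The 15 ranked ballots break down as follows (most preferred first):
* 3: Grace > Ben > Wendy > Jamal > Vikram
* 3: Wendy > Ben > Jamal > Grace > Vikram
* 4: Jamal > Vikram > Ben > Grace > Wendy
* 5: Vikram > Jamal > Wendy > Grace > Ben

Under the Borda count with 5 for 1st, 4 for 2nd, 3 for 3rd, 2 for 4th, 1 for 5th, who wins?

Jamal

Jamal: 3×2 + 3×3 + 4×5 + 5×4 = 55
Ben: 3×4 + 3×4 + 4×3 + 5×1 = 41
Vikram: 3×1 + 3×1 + 4×4 + 5×5 = 47
Wendy: 3×3 + 3×5 + 4×1 + 5×3 = 43
Grace: 3×5 + 3×2 + 4×2 + 5×2 = 39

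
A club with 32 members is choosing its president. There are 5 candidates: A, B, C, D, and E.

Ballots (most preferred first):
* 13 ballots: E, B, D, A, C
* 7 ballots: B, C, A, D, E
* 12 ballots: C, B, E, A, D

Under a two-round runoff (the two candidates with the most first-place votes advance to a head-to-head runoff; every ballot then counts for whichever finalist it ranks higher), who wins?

C

Round 1 first-place votes: A 0, B 7, C 12, D 0, E 13. E and C advance.
Runoff: E is ranked above C on 13 ballots, C above E on 19.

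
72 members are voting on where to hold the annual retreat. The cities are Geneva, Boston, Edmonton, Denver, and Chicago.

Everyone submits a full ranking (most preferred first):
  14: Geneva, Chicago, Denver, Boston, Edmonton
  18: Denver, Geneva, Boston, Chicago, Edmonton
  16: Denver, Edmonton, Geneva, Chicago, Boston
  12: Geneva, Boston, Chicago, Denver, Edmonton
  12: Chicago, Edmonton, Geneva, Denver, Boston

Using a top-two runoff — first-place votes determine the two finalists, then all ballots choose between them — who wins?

Geneva

Round 1 first-place votes: Geneva 26, Boston 0, Edmonton 0, Denver 34, Chicago 12. Denver and Geneva advance.
Runoff: Denver is ranked above Geneva on 34 ballots, Geneva above Denver on 38.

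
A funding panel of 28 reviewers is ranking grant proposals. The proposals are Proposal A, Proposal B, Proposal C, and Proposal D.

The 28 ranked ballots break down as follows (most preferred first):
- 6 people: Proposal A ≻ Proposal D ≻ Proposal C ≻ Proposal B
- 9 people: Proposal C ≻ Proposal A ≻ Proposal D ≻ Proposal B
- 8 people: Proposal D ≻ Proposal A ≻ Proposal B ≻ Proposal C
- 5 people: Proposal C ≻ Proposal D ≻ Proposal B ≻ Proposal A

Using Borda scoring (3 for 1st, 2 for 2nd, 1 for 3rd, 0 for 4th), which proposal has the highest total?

Proposal A: 6×3 + 9×2 + 8×2 + 5×0 = 52
Proposal B: 6×0 + 9×0 + 8×1 + 5×1 = 13
Proposal C: 6×1 + 9×3 + 8×0 + 5×3 = 48
Proposal D: 6×2 + 9×1 + 8×3 + 5×2 = 55

Proposal D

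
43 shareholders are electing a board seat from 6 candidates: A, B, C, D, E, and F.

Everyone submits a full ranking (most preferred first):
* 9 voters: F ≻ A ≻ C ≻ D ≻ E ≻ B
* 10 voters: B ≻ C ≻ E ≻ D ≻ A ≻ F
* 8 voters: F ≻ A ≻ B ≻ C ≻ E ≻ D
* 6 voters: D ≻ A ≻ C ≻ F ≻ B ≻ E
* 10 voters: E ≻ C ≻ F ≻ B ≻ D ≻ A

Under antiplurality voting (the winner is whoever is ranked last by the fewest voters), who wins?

C

Last-place votes: A 10, B 9, C 0, D 8, E 6, F 10.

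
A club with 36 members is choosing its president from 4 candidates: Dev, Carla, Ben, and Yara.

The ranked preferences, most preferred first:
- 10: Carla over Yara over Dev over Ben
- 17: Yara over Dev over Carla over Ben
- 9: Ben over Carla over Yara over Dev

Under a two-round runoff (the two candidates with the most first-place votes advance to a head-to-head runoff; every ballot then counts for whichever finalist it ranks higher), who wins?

Carla

Round 1 first-place votes: Dev 0, Carla 10, Ben 9, Yara 17. Yara and Carla advance.
Runoff: Yara is ranked above Carla on 17 ballots, Carla above Yara on 19.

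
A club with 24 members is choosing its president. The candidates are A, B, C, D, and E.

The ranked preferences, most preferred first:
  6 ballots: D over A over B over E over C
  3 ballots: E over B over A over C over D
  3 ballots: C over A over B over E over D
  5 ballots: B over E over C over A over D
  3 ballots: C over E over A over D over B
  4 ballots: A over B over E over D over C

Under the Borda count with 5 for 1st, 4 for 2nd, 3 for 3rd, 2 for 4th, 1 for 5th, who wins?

A: 6×4 + 3×3 + 3×4 + 5×2 + 3×3 + 4×5 = 84
B: 6×3 + 3×4 + 3×3 + 5×5 + 3×1 + 4×4 = 83
C: 6×1 + 3×2 + 3×5 + 5×3 + 3×5 + 4×1 = 61
D: 6×5 + 3×1 + 3×1 + 5×1 + 3×2 + 4×2 = 55
E: 6×2 + 3×5 + 3×2 + 5×4 + 3×4 + 4×3 = 77

A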